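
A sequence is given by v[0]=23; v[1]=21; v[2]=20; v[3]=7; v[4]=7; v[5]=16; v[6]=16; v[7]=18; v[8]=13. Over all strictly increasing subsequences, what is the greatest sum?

41

Let S[i] be the best sum of a strictly increasing subsequence ending at i:
i:      0  1  2  3  4  5  6  7  8
v[i]:  23 21 20  7  7 16 16 18 13
S:     23 21 20  7  7 23 23 41 20
Maximum is 41 (e.g. 7 + 16 + 18).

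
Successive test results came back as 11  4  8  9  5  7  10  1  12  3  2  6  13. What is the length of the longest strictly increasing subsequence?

Track the smallest tail for each achievable length (strict):
11 → extends → [11]
4 → replaces 11 → [4]
8 → extends → [4, 8]
9 → extends → [4, 8, 9]
5 → replaces 8 → [4, 5, 9]
7 → replaces 9 → [4, 5, 7]
10 → extends → [4, 5, 7, 10]
1 → replaces 4 → [1, 5, 7, 10]
12 → extends → [1, 5, 7, 10, 12]
3 → replaces 5 → [1, 3, 7, 10, 12]
2 → replaces 3 → [1, 2, 7, 10, 12]
6 → replaces 7 → [1, 2, 6, 10, 12]
13 → extends → [1, 2, 6, 10, 12, 13]
Six tails, so the longest strictly increasing subsequence has length 6 (e.g. 4, 8, 9, 10, 12, 13).

6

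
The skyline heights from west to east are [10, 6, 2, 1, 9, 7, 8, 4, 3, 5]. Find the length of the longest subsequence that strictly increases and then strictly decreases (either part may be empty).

5

inc[i] = longest strictly increasing subsequence ending at i; dec[i] = longest strictly decreasing subsequence starting at i:
i:      1  2  3  4  5  6  7  8  9 10
a[i]:  10  6  2  1  9  7  8  4  3  5
inc:    1  1  1  1  2  2  3  2  2  3
dec:    5  3  2  1  4  3  3  2  1  1
Best peak at i=1 (value 10): inc=1, dec=5, length 1+5−1 = 5.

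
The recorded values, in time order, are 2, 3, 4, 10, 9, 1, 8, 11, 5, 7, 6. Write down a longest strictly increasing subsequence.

2, 3, 4, 10, 11

Patience tails give the LIS length; then backtrack through the dp parents:
2 → extends → [2]
3 → extends → [2, 3]
4 → extends → [2, 3, 4]
10 → extends → [2, 3, 4, 10]
9 → replaces 10 → [2, 3, 4, 9]
1 → replaces 2 → [1, 3, 4, 9]
8 → replaces 9 → [1, 3, 4, 8]
11 → extends → [1, 3, 4, 8, 11]
5 → replaces 8 → [1, 3, 4, 5, 11]
7 → replaces 11 → [1, 3, 4, 5, 7]
6 → replaces 7 → [1, 3, 4, 5, 6]
Length 5; one witness is 2, 3, 4, 10, 11.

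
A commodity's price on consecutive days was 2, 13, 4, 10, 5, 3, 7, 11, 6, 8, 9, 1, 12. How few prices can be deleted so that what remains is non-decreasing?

6

Fewest deletions = n − (longest non-decreasing subsequence).
Patience tails:
2 → extends → [2]
13 → extends → [2, 13]
4 → replaces 13 → [2, 4]
10 → extends → [2, 4, 10]
5 → replaces 10 → [2, 4, 5]
3 → replaces 4 → [2, 3, 5]
7 → extends → [2, 3, 5, 7]
11 → extends → [2, 3, 5, 7, 11]
6 → replaces 7 → [2, 3, 5, 6, 11]
8 → replaces 11 → [2, 3, 5, 6, 8]
9 → extends → [2, 3, 5, 6, 8, 9]
1 → replaces 2 → [1, 3, 5, 6, 8, 9]
12 → extends → [1, 3, 5, 6, 8, 9, 12]
Longest non-decreasing subsequence has length 7, so deletions = 13 − 7 = 6.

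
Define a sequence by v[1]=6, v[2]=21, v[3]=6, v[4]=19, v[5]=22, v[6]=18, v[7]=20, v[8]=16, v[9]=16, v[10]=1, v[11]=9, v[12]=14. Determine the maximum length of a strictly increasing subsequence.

Let dp[i] be the length of the longest such subsequence ending at index i:
i:      1  2  3  4  5  6  7  8  9 10 11 12
v[i]:   6 21  6 19 22 18 20 16 16  1  9 14
dp:     1  2  1  2  3  2  3  2  2  1  2  3
Maximum dp value is 3.

3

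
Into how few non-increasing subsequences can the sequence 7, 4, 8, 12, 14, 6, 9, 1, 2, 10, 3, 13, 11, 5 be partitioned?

5

The minimum number of non-increasing subsequences covering a sequence equals the length of its longest strictly increasing subsequence.
LIS length is 5 (e.g. 7, 8, 9, 10, 13), so 5 piles are needed.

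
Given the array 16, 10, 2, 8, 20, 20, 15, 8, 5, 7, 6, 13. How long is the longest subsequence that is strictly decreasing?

Negate each value so 'decreasing' becomes 'increasing', then run patience tails on the negated sequence:
-16 → extends → [-16]
-10 → extends → [-16, -10]
-2 → extends → [-16, -10, -2]
-8 → replaces -2 → [-16, -10, -8]
-20 → replaces -16 → [-20, -10, -8]
-20 → already a tail → [-20, -10, -8]
-15 → replaces -10 → [-20, -15, -8]
-8 → already a tail → [-20, -15, -8]
-5 → extends → [-20, -15, -8, -5]
-7 → replaces -5 → [-20, -15, -8, -7]
-6 → extends → [-20, -15, -8, -7, -6]
-13 → replaces -8 → [-20, -15, -13, -7, -6]
Five tails, so the longest strictly decreasing subsequence of the original has length 5.

5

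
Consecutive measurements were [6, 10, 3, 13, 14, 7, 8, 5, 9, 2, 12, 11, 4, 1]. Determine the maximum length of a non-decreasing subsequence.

Let dp[i] be the length of the longest such subsequence ending at index i:
i:      1  2  3  4  5  6  7  8  9 10 11 12 13 14
a[i]:   6 10  3 13 14  7  8  5  9  2 12 11  4  1
dp:     1  2  1  3  4  2  3  2  4  1  5  5  2  1
Maximum dp value is 5.

5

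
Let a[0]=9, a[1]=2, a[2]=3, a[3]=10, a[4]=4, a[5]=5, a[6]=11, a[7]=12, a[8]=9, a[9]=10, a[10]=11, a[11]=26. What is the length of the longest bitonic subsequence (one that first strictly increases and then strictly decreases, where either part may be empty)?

inc[i] = longest strictly increasing subsequence ending at i; dec[i] = longest strictly decreasing subsequence starting at i:
i:      0  1  2  3  4  5  6  7  8  9 10 11
a[i]:   9  2  3 10  4  5 11 12  9 10 11 26
inc:    1  1  2  3  3  4  5  6  5  6  7  8
dec:    2  1  1  2  1  1  2  2  1  1  1  1
Best peak at i=11 (value 26): inc=8, dec=1, length 8+1−1 = 8.

8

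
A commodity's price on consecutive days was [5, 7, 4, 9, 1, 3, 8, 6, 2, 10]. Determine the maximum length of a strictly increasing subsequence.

4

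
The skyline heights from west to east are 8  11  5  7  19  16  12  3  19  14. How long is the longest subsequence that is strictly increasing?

Let dp[i] be the length of the longest such subsequence ending at index i:
i:      1  2  3  4  5  6  7  8  9 10
a[i]:   8 11  5  7 19 16 12  3 19 14
dp:     1  2  1  2  3  3  3  1  4  4
Maximum dp value is 4.

4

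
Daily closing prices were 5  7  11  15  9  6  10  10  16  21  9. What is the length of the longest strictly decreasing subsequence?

3

Negate each value so 'decreasing' becomes 'increasing', then run patience tails on the negated sequence:
-5 → extends → [-5]
-7 → replaces -5 → [-7]
-11 → replaces -7 → [-11]
-15 → replaces -11 → [-15]
-9 → extends → [-15, -9]
-6 → extends → [-15, -9, -6]
-10 → replaces -9 → [-15, -10, -6]
-10 → already a tail → [-15, -10, -6]
-16 → replaces -15 → [-16, -10, -6]
-21 → replaces -16 → [-21, -10, -6]
-9 → replaces -6 → [-21, -10, -9]
Three tails, so the longest strictly decreasing subsequence of the original has length 3.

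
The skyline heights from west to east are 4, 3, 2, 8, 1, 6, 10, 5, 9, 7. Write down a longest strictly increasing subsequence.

4, 8, 10

Patience tails give the LIS length; then backtrack through the dp parents:
4 → extends → [4]
3 → replaces 4 → [3]
2 → replaces 3 → [2]
8 → extends → [2, 8]
1 → replaces 2 → [1, 8]
6 → replaces 8 → [1, 6]
10 → extends → [1, 6, 10]
5 → replaces 6 → [1, 5, 10]
9 → replaces 10 → [1, 5, 9]
7 → replaces 9 → [1, 5, 7]
Length 3; one witness is 4, 8, 10.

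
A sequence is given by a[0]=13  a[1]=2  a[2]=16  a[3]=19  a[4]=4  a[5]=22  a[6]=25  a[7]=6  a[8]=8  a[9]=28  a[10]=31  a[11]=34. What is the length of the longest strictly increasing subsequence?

Let dp[i] be the length of the longest such subsequence ending at index i:
i:      0  1  2  3  4  5  6  7  8  9 10 11
a[i]:  13  2 16 19  4 22 25  6  8 28 31 34
dp:     1  1  2  3  2  4  5  3  4  6  7  8
Maximum dp value is 8.

8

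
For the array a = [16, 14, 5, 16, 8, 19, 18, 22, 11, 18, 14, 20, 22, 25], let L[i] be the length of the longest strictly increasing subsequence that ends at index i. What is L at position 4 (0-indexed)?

2

dp[i] = 1 + max{dp[j] : j<i, a[j]<a[i]} (or 1 if no such j):
i:      0  1  2  3  4  5  6  7  8  9 10 11 12 13
a[i]:  16 14  5 16  8 19 18 22 11 18 14 20 22 25
dp:     1  1  1  2  2  3  3  4  3  4  4  5  6  7
At index 4 the value is 2.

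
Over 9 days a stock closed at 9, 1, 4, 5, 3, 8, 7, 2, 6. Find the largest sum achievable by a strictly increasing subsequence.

Let S[i] be the best sum of a strictly increasing subsequence ending at i:
i:      1  2  3  4  5  6  7  8  9
a[i]:   9  1  4  5  3  8  7  2  6
S:      9  1  5 10  4 18 17  3 16
Maximum is 18 (e.g. 1 + 4 + 5 + 8).

18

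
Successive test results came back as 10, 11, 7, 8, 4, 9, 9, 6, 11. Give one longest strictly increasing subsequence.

Patience tails give the LIS length; then backtrack through the dp parents:
10 → extends → [10]
11 → extends → [10, 11]
7 → replaces 10 → [7, 11]
8 → replaces 11 → [7, 8]
4 → replaces 7 → [4, 8]
9 → extends → [4, 8, 9]
9 → already a tail → [4, 8, 9]
6 → replaces 8 → [4, 6, 9]
11 → extends → [4, 6, 9, 11]
Length 4; one witness is 7, 8, 9, 11.

7, 8, 9, 11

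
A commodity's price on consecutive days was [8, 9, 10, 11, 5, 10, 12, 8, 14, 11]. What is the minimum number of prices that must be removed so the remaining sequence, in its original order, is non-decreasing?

Fewest deletions = n − (longest non-decreasing subsequence).
Patience tails:
8 → extends → [8]
9 → extends → [8, 9]
10 → extends → [8, 9, 10]
11 → extends → [8, 9, 10, 11]
5 → replaces 8 → [5, 9, 10, 11]
10 → replaces 11 → [5, 9, 10, 10]
12 → extends → [5, 9, 10, 10, 12]
8 → replaces 9 → [5, 8, 10, 10, 12]
14 → extends → [5, 8, 10, 10, 12, 14]
11 → replaces 12 → [5, 8, 10, 10, 11, 14]
Longest non-decreasing subsequence has length 6, so deletions = 10 − 6 = 4.

4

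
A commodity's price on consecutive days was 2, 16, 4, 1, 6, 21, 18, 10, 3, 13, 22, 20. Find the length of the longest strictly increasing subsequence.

Let dp[i] be the length of the longest such subsequence ending at index i:
i:      1  2  3  4  5  6  7  8  9 10 11 12
a[i]:   2 16  4  1  6 21 18 10  3 13 22 20
dp:     1  2  2  1  3  4  4  4  2  5  6  6
Maximum dp value is 6.

6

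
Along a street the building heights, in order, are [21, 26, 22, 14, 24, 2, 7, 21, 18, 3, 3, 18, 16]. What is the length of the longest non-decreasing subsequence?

Let dp[i] be the length of the longest such subsequence ending at index i:
i:      1  2  3  4  5  6  7  8  9 10 11 12 13
a[i]:  21 26 22 14 24  2  7 21 18  3  3 18 16
dp:     1  2  2  1  3  1  2  3  3  2  3  4  4
Maximum dp value is 4.

4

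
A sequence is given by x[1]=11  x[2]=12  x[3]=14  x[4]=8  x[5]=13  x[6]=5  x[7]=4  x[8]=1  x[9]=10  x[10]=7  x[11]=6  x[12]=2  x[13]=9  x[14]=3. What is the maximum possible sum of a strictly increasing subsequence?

Let S[i] be the best sum of a strictly increasing subsequence ending at i:
i:      1  2  3  4  5  6  7  8  9 10 11 12 13 14
x[i]:  11 12 14  8 13  5  4  1 10  7  6  2  9  3
S:     11 23 37  8 36  5  4  1 18 12 11  3 21  6
Maximum is 37 (e.g. 11 + 12 + 14).

37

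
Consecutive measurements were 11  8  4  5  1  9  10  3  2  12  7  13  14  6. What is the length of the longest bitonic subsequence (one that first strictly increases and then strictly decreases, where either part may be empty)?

inc[i] = longest strictly increasing subsequence ending at i; dec[i] = longest strictly decreasing subsequence starting at i:
i:      1  2  3  4  5  6  7  8  9 10 11 12 13 14
a[i]:  11  8  4  5  1  9 10  3  2 12  7 13 14  6
inc:    1  1  1  2  1  3  4  2  2  5  3  6  7  3
dec:    5  4  3  3  1  3  3  2  1  3  2  2  2  1
Best peak at i=13 (value 14): inc=7, dec=2, length 7+2−1 = 8.

8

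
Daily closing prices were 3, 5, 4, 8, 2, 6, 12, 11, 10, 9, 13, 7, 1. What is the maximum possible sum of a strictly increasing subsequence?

41

Let S[i] be the best sum of a strictly increasing subsequence ending at i:
i:      1  2  3  4  5  6  7  8  9 10 11 12 13
a[i]:   3  5  4  8  2  6 12 11 10  9 13  7  1
S:      3  8  7 16  2 14 28 27 26 25 41 21  1
Maximum is 41 (e.g. 3 + 5 + 8 + 12 + 13).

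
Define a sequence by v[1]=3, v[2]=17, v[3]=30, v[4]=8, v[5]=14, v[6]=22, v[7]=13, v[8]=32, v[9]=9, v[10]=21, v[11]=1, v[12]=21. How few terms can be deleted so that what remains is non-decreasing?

Fewest deletions = n − (longest non-decreasing subsequence).
i:      1  2  3  4  5  6  7  8  9 10 11 12
v[i]:   3 17 30  8 14 22 13 32  9 21  1 21
dp:     1  2  3  2  3  4  3  5  3  4  1  5
max dp = 5, so deletions = 12 − 5 = 7.

7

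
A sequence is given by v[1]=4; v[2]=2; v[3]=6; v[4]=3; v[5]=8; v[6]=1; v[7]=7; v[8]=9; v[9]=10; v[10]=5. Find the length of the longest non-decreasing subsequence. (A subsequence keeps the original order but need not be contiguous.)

5

Let dp[i] be the length of the longest such subsequence ending at index i:
i:      1  2  3  4  5  6  7  8  9 10
v[i]:   4  2  6  3  8  1  7  9 10  5
dp:     1  1  2  2  3  1  3  4  5  3
Maximum dp value is 5.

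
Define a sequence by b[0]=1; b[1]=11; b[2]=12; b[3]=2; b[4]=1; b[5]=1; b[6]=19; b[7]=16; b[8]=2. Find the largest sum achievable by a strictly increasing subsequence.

Let S[i] be the best sum of a strictly increasing subsequence ending at i:
i:      0  1  2  3  4  5  6  7  8
b[i]:   1 11 12  2  1  1 19 16  2
S:      1 12 24  3  1  1 43 40  3
Maximum is 43 (e.g. 1 + 11 + 12 + 19).

43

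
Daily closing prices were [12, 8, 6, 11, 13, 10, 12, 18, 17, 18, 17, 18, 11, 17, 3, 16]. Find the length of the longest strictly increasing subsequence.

5

Track the smallest tail for each achievable length (strict):
12 → extends → [12]
8 → replaces 12 → [8]
6 → replaces 8 → [6]
11 → extends → [6, 11]
13 → extends → [6, 11, 13]
10 → replaces 11 → [6, 10, 13]
12 → replaces 13 → [6, 10, 12]
18 → extends → [6, 10, 12, 18]
17 → replaces 18 → [6, 10, 12, 17]
18 → extends → [6, 10, 12, 17, 18]
17 → already a tail → [6, 10, 12, 17, 18]
18 → already a tail → [6, 10, 12, 17, 18]
11 → replaces 12 → [6, 10, 11, 17, 18]
17 → already a tail → [6, 10, 11, 17, 18]
3 → replaces 6 → [3, 10, 11, 17, 18]
16 → replaces 17 → [3, 10, 11, 16, 18]
Five tails, so the longest strictly increasing subsequence has length 5 (e.g. 8, 11, 13, 17, 18).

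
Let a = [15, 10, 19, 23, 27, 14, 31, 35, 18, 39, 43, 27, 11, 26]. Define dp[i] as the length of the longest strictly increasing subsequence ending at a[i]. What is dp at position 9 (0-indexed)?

dp[i] = 1 + max{dp[j] : j<i, a[j]<a[i]} (or 1 if no such j):
i:      0  1  2  3  4  5  6  7  8  9 10 11 12 13
a[i]:  15 10 19 23 27 14 31 35 18 39 43 27 11 26
dp:     1  1  2  3  4  2  5  6  3  7  8  4  2  4
At index 9 the value is 7.

7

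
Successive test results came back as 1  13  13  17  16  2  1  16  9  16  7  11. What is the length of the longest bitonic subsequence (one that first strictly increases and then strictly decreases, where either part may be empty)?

6

inc[i] = longest strictly increasing subsequence ending at i; dec[i] = longest strictly decreasing subsequence starting at i:
i:      1  2  3  4  5  6  7  8  9 10 11 12
a[i]:   1 13 13 17 16  2  1 16  9 16  7 11
inc:    1  2  2  3  3  2  1  3  3  4  3  4
dec:    1  3  3  4  3  2  1  3  2  2  1  1
Best peak at i=4 (value 17): inc=3, dec=4, length 3+4−1 = 6.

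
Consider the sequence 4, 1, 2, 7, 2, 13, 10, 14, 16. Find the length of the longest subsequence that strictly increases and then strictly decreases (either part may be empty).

inc[i] = longest strictly increasing subsequence ending at i; dec[i] = longest strictly decreasing subsequence starting at i:
i:      1  2  3  4  5  6  7  8  9
a[i]:   4  1  2  7  2 13 10 14 16
inc:    1  1  2  3  2  4  4  5  6
dec:    2  1  1  2  1  2  1  1  1
Best peak at i=9 (value 16): inc=6, dec=1, length 6+1−1 = 6.

6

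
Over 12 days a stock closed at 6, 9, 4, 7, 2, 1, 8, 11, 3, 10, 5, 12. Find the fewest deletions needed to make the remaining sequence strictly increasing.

7

Fewest deletions = n − (longest strictly increasing subsequence).
i:      1  2  3  4  5  6  7  8  9 10 11 12
a[i]:   6  9  4  7  2  1  8 11  3 10  5 12
dp:     1  2  1  2  1  1  3  4  2  4  3  5
max dp = 5, so deletions = 12 − 5 = 7.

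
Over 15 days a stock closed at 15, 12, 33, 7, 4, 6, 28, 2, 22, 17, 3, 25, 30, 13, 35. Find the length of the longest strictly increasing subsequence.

6

Let dp[i] be the length of the longest such subsequence ending at index i:
i:      1  2  3  4  5  6  7  8  9 10 11 12 13 14 15
a[i]:  15 12 33  7  4  6 28  2 22 17  3 25 30 13 35
dp:     1  1  2  1  1  2  3  1  3  3  2  4  5  3  6
Maximum dp value is 6.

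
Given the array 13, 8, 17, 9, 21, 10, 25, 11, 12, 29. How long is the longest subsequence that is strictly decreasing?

Negate each value so 'decreasing' becomes 'increasing', then run patience tails on the negated sequence:
-13 → extends → [-13]
-8 → extends → [-13, -8]
-17 → replaces -13 → [-17, -8]
-9 → replaces -8 → [-17, -9]
-21 → replaces -17 → [-21, -9]
-10 → replaces -9 → [-21, -10]
-25 → replaces -21 → [-25, -10]
-11 → replaces -10 → [-25, -11]
-12 → replaces -11 → [-25, -12]
-29 → replaces -25 → [-29, -12]
Two tails, so the longest strictly decreasing subsequence of the original has length 2.

2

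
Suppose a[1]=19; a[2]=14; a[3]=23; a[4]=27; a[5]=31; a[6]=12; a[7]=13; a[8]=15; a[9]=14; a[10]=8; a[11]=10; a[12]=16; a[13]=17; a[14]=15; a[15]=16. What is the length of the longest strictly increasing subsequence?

5

Track the smallest tail for each achievable length (strict):
19 → extends → [19]
14 → replaces 19 → [14]
23 → extends → [14, 23]
27 → extends → [14, 23, 27]
31 → extends → [14, 23, 27, 31]
12 → replaces 14 → [12, 23, 27, 31]
13 → replaces 23 → [12, 13, 27, 31]
15 → replaces 27 → [12, 13, 15, 31]
14 → replaces 15 → [12, 13, 14, 31]
8 → replaces 12 → [8, 13, 14, 31]
10 → replaces 13 → [8, 10, 14, 31]
16 → replaces 31 → [8, 10, 14, 16]
17 → extends → [8, 10, 14, 16, 17]
15 → replaces 16 → [8, 10, 14, 15, 17]
16 → replaces 17 → [8, 10, 14, 15, 16]
Five tails, so the longest strictly increasing subsequence has length 5 (e.g. 12, 13, 15, 16, 17).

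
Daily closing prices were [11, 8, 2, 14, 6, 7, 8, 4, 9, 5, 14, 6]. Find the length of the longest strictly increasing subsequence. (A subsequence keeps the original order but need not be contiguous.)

Track the smallest tail for each achievable length (strict):
11 → extends → [11]
8 → replaces 11 → [8]
2 → replaces 8 → [2]
14 → extends → [2, 14]
6 → replaces 14 → [2, 6]
7 → extends → [2, 6, 7]
8 → extends → [2, 6, 7, 8]
4 → replaces 6 → [2, 4, 7, 8]
9 → extends → [2, 4, 7, 8, 9]
5 → replaces 7 → [2, 4, 5, 8, 9]
14 → extends → [2, 4, 5, 8, 9, 14]
6 → replaces 8 → [2, 4, 5, 6, 9, 14]
Six tails, so the longest strictly increasing subsequence has length 6 (e.g. 2, 6, 7, 8, 9, 14).

6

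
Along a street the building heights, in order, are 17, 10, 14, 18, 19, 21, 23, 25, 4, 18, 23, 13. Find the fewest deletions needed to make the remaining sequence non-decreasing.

5

Fewest deletions = n − (longest non-decreasing subsequence).
i:      1  2  3  4  5  6  7  8  9 10 11 12
a[i]:  17 10 14 18 19 21 23 25  4 18 23 13
dp:     1  1  2  3  4  5  6  7  1  4  7  2
max dp = 7, so deletions = 12 − 7 = 5.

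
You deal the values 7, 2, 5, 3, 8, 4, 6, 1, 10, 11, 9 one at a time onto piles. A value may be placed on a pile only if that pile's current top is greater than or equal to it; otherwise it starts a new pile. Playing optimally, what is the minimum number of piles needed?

6

The minimum number of non-increasing subsequences covering a sequence equals the length of its longest strictly increasing subsequence.
LIS length is 6 (e.g. 2, 3, 4, 6, 10, 11), so 6 piles are needed.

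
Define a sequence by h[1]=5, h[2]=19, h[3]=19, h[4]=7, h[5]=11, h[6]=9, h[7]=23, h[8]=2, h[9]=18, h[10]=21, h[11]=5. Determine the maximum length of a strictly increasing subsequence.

5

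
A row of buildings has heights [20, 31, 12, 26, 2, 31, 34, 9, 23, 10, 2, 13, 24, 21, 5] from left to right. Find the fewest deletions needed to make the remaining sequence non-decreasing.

10

Fewest deletions = n − (longest non-decreasing subsequence).
Patience tails:
20 → extends → [20]
31 → extends → [20, 31]
12 → replaces 20 → [12, 31]
26 → replaces 31 → [12, 26]
2 → replaces 12 → [2, 26]
31 → extends → [2, 26, 31]
34 → extends → [2, 26, 31, 34]
9 → replaces 26 → [2, 9, 31, 34]
23 → replaces 31 → [2, 9, 23, 34]
10 → replaces 23 → [2, 9, 10, 34]
2 → replaces 9 → [2, 2, 10, 34]
13 → replaces 34 → [2, 2, 10, 13]
24 → extends → [2, 2, 10, 13, 24]
21 → replaces 24 → [2, 2, 10, 13, 21]
5 → replaces 10 → [2, 2, 5, 13, 21]
Longest non-decreasing subsequence has length 5, so deletions = 15 − 5 = 10.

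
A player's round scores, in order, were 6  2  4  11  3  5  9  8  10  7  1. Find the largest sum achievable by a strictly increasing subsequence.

30

Let S[i] be the best sum of a strictly increasing subsequence ending at i:
i:      1  2  3  4  5  6  7  8  9 10 11
a[i]:   6  2  4 11  3  5  9  8 10  7  1
S:      6  2  6 17  5 11 20 19 30 18  1
Maximum is 30 (e.g. 2 + 4 + 5 + 9 + 10).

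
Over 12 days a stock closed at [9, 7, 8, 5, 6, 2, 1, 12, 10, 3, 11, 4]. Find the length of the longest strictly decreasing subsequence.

Negate each value so 'decreasing' becomes 'increasing', then run patience tails on the negated sequence:
-9 → extends → [-9]
-7 → extends → [-9, -7]
-8 → replaces -7 → [-9, -8]
-5 → extends → [-9, -8, -5]
-6 → replaces -5 → [-9, -8, -6]
-2 → extends → [-9, -8, -6, -2]
-1 → extends → [-9, -8, -6, -2, -1]
-12 → replaces -9 → [-12, -8, -6, -2, -1]
-10 → replaces -8 → [-12, -10, -6, -2, -1]
-3 → replaces -2 → [-12, -10, -6, -3, -1]
-11 → replaces -10 → [-12, -11, -6, -3, -1]
-4 → replaces -3 → [-12, -11, -6, -4, -1]
Five tails, so the longest strictly decreasing subsequence of the original has length 5.

5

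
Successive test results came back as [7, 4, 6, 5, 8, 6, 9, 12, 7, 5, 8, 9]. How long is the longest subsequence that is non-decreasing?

6

Let dp[i] be the length of the longest such subsequence ending at index i:
i:      1  2  3  4  5  6  7  8  9 10 11 12
a[i]:   7  4  6  5  8  6  9 12  7  5  8  9
dp:     1  1  2  2  3  3  4  5  4  3  5  6
Maximum dp value is 6.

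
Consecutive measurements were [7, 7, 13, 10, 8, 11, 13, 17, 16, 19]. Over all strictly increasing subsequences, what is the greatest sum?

77

Let S[i] be the best sum of a strictly increasing subsequence ending at i:
i:      1  2  3  4  5  6  7  8  9 10
a[i]:   7  7 13 10  8 11 13 17 16 19
S:      7  7 20 17 15 28 41 58 57 77
Maximum is 77 (e.g. 7 + 10 + 11 + 13 + 17 + 19).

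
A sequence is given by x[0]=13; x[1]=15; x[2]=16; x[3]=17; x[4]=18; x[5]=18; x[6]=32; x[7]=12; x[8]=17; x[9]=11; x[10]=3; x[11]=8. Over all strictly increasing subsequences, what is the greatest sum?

111

Let S[i] be the best sum of a strictly increasing subsequence ending at i:
i:       0   1   2   3   4   5   6   7   8   9  10  11
x[i]:   13  15  16  17  18  18  32  12  17  11   3   8
S:      13  28  44  61  79  79 111  12  61  11   3  11
Maximum is 111 (e.g. 13 + 15 + 16 + 17 + 18 + 32).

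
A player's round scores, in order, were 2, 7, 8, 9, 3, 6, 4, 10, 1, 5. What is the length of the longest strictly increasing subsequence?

5

Track the smallest tail for each achievable length (strict):
2 → extends → [2]
7 → extends → [2, 7]
8 → extends → [2, 7, 8]
9 → extends → [2, 7, 8, 9]
3 → replaces 7 → [2, 3, 8, 9]
6 → replaces 8 → [2, 3, 6, 9]
4 → replaces 6 → [2, 3, 4, 9]
10 → extends → [2, 3, 4, 9, 10]
1 → replaces 2 → [1, 3, 4, 9, 10]
5 → replaces 9 → [1, 3, 4, 5, 10]
Five tails, so the longest strictly increasing subsequence has length 5 (e.g. 2, 7, 8, 9, 10).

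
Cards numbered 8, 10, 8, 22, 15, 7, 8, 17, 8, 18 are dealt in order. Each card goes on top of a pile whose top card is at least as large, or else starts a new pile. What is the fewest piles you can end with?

Place each on the leftmost legal pile:
8 → new pile 1 (tops now [8])
10 → new pile 2 (tops now [8, 10])
8 → pile 1 (tops now [8, 10])
22 → new pile 3 (tops now [8, 10, 22])
15 → pile 3 (tops now [8, 10, 15])
7 → pile 1 (tops now [7, 10, 15])
8 → pile 2 (tops now [7, 8, 15])
17 → new pile 4 (tops now [7, 8, 15, 17])
8 → pile 2 (tops now [7, 8, 15, 17])
18 → new pile 5 (tops now [7, 8, 15, 17, 18])
Five piles.

5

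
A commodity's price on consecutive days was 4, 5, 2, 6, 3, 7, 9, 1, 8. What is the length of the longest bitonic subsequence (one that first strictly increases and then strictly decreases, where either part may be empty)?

6

inc[i] = longest strictly increasing subsequence ending at i; dec[i] = longest strictly decreasing subsequence starting at i:
i:     1 2 3 4 5 6 7 8 9
a[i]:  4 5 2 6 3 7 9 1 8
inc:   1 2 1 3 2 4 5 1 5
dec:   3 3 2 3 2 2 2 1 1
Best peak at i=7 (value 9): inc=5, dec=2, length 5+2−1 = 6.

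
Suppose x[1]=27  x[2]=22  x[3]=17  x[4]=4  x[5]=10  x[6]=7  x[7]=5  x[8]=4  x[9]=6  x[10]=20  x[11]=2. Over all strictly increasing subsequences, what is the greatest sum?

37

Let S[i] be the best sum of a strictly increasing subsequence ending at i:
i:      1  2  3  4  5  6  7  8  9 10 11
x[i]:  27 22 17  4 10  7  5  4  6 20  2
S:     27 22 17  4 14 11  9  4 15 37  2
Maximum is 37 (e.g. 17 + 20).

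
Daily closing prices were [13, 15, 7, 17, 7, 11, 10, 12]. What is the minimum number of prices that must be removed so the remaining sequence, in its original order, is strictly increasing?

5

Fewest deletions = n − (longest strictly increasing subsequence).
Patience tails:
13 → extends → [13]
15 → extends → [13, 15]
7 → replaces 13 → [7, 15]
17 → extends → [7, 15, 17]
7 → already a tail → [7, 15, 17]
11 → replaces 15 → [7, 11, 17]
10 → replaces 11 → [7, 10, 17]
12 → replaces 17 → [7, 10, 12]
Longest strictly increasing subsequence has length 3, so deletions = 8 − 3 = 5.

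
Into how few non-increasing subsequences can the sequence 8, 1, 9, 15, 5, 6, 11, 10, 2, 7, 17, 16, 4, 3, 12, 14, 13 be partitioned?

Place each on the leftmost legal pile:
8 → new pile 1 (tops now [8])
1 → pile 1 (tops now [1])
9 → new pile 2 (tops now [1, 9])
15 → new pile 3 (tops now [1, 9, 15])
5 → pile 2 (tops now [1, 5, 15])
6 → pile 3 (tops now [1, 5, 6])
11 → new pile 4 (tops now [1, 5, 6, 11])
10 → pile 4 (tops now [1, 5, 6, 10])
2 → pile 2 (tops now [1, 2, 6, 10])
7 → pile 4 (tops now [1, 2, 6, 7])
17 → new pile 5 (tops now [1, 2, 6, 7, 17])
16 → pile 5 (tops now [1, 2, 6, 7, 16])
4 → pile 3 (tops now [1, 2, 4, 7, 16])
3 → pile 3 (tops now [1, 2, 3, 7, 16])
12 → pile 5 (tops now [1, 2, 3, 7, 12])
14 → new pile 6 (tops now [1, 2, 3, 7, 12, 14])
13 → pile 6 (tops now [1, 2, 3, 7, 12, 13])
Six piles.

6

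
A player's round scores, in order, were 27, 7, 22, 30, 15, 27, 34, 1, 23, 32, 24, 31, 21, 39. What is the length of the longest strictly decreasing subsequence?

4

Let dp[i] be the longest strictly decreasing subsequence ending at i:
i:      1  2  3  4  5  6  7  8  9 10 11 12 13 14
a[i]:  27  7 22 30 15 27 34  1 23 32 24 31 21 39
dp:     1  2  2  1  3  2  1  4  3  2  3  3  4  1
Maximum is 4.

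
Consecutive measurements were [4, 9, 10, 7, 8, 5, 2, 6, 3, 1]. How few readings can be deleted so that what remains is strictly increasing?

7

Fewest deletions = n − (longest strictly increasing subsequence).
Patience tails:
4 → extends → [4]
9 → extends → [4, 9]
10 → extends → [4, 9, 10]
7 → replaces 9 → [4, 7, 10]
8 → replaces 10 → [4, 7, 8]
5 → replaces 7 → [4, 5, 8]
2 → replaces 4 → [2, 5, 8]
6 → replaces 8 → [2, 5, 6]
3 → replaces 5 → [2, 3, 6]
1 → replaces 2 → [1, 3, 6]
Longest strictly increasing subsequence has length 3, so deletions = 10 − 3 = 7.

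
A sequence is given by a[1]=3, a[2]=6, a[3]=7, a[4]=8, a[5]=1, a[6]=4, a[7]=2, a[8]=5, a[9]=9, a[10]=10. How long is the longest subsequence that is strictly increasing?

6

Track the smallest tail for each achievable length (strict):
3 → extends → [3]
6 → extends → [3, 6]
7 → extends → [3, 6, 7]
8 → extends → [3, 6, 7, 8]
1 → replaces 3 → [1, 6, 7, 8]
4 → replaces 6 → [1, 4, 7, 8]
2 → replaces 4 → [1, 2, 7, 8]
5 → replaces 7 → [1, 2, 5, 8]
9 → extends → [1, 2, 5, 8, 9]
10 → extends → [1, 2, 5, 8, 9, 10]
Six tails, so the longest strictly increasing subsequence has length 6 (e.g. 3, 6, 7, 8, 9, 10).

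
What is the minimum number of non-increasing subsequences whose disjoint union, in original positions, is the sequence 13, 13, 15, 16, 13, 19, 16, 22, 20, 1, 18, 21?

6

Place each on the leftmost legal pile:
13 → new pile 1 (tops now [13])
13 → pile 1 (tops now [13])
15 → new pile 2 (tops now [13, 15])
16 → new pile 3 (tops now [13, 15, 16])
13 → pile 1 (tops now [13, 15, 16])
19 → new pile 4 (tops now [13, 15, 16, 19])
16 → pile 3 (tops now [13, 15, 16, 19])
22 → new pile 5 (tops now [13, 15, 16, 19, 22])
20 → pile 5 (tops now [13, 15, 16, 19, 20])
1 → pile 1 (tops now [1, 15, 16, 19, 20])
18 → pile 4 (tops now [1, 15, 16, 18, 20])
21 → new pile 6 (tops now [1, 15, 16, 18, 20, 21])
Six piles.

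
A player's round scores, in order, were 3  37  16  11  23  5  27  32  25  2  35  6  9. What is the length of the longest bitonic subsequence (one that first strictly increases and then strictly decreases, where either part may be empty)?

inc[i] = longest strictly increasing subsequence ending at i; dec[i] = longest strictly decreasing subsequence starting at i:
i:      1  2  3  4  5  6  7  8  9 10 11 12 13
a[i]:   3 37 16 11 23  5 27 32 25  2 35  6  9
inc:    1  2  2  2  3  2  4  5  4  1  6  3  4
dec:    2  5  4  3  3  2  3  3  2  1  2  1  1
Best peak at i=8 (value 32): inc=5, dec=3, length 5+3−1 = 7.

7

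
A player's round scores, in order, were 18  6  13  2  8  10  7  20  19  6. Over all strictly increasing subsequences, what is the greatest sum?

Let S[i] be the best sum of a strictly increasing subsequence ending at i:
i:      1  2  3  4  5  6  7  8  9 10
a[i]:  18  6 13  2  8 10  7 20 19  6
S:     18  6 19  2 14 24 13 44 43  8
Maximum is 44 (e.g. 6 + 8 + 10 + 20).

44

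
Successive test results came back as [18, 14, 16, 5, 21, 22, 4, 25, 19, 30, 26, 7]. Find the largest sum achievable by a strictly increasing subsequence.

Let S[i] be the best sum of a strictly increasing subsequence ending at i:
i:       1   2   3   4   5   6   7   8   9  10  11  12
a[i]:   18  14  16   5  21  22   4  25  19  30  26   7
S:      18  14  30   5  51  73   4  98  49 128 124  12
Maximum is 128 (e.g. 14 + 16 + 21 + 22 + 25 + 30).

128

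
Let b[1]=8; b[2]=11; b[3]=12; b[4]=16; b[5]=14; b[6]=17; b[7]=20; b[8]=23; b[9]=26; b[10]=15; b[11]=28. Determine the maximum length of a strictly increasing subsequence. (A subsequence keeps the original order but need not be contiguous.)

9

Track the smallest tail for each achievable length (strict):
8 → extends → [8]
11 → extends → [8, 11]
12 → extends → [8, 11, 12]
16 → extends → [8, 11, 12, 16]
14 → replaces 16 → [8, 11, 12, 14]
17 → extends → [8, 11, 12, 14, 17]
20 → extends → [8, 11, 12, 14, 17, 20]
23 → extends → [8, 11, 12, 14, 17, 20, 23]
26 → extends → [8, 11, 12, 14, 17, 20, 23, 26]
15 → replaces 17 → [8, 11, 12, 14, 15, 20, 23, 26]
28 → extends → [8, 11, 12, 14, 15, 20, 23, 26, 28]
Nine tails, so the longest strictly increasing subsequence has length 9 (e.g. 8, 11, 12, 16, 17, 20, 23, 26, 28).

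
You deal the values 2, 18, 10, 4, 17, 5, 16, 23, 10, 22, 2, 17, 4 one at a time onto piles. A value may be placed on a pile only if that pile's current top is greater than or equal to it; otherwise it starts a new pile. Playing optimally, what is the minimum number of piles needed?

The minimum number of non-increasing subsequences covering a sequence equals the length of its longest strictly increasing subsequence.
LIS length is 5 (e.g. 2, 4, 5, 16, 23), so 5 piles are needed.

5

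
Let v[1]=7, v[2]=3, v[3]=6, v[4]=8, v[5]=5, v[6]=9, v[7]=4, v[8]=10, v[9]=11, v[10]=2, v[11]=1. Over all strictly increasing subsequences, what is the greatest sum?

Let S[i] be the best sum of a strictly increasing subsequence ending at i:
i:      1  2  3  4  5  6  7  8  9 10 11
v[i]:   7  3  6  8  5  9  4 10 11  2  1
S:      7  3  9 17  8 26  7 36 47  2  1
Maximum is 47 (e.g. 3 + 6 + 8 + 9 + 10 + 11).

47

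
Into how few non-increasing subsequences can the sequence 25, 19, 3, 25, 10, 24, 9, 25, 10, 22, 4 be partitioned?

Place each on the leftmost legal pile:
25 → new pile 1 (tops now [25])
19 → pile 1 (tops now [19])
3 → pile 1 (tops now [3])
25 → new pile 2 (tops now [3, 25])
10 → pile 2 (tops now [3, 10])
24 → new pile 3 (tops now [3, 10, 24])
9 → pile 2 (tops now [3, 9, 24])
25 → new pile 4 (tops now [3, 9, 24, 25])
10 → pile 3 (tops now [3, 9, 10, 25])
22 → pile 4 (tops now [3, 9, 10, 22])
4 → pile 2 (tops now [3, 4, 10, 22])
Four piles.

4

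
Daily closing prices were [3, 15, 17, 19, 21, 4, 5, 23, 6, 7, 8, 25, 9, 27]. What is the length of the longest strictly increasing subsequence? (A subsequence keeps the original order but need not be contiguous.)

8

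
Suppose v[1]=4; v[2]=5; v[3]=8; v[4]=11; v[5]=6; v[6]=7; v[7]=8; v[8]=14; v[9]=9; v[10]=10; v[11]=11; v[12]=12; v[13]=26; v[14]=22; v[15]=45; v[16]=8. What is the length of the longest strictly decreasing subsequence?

3

Negate each value so 'decreasing' becomes 'increasing', then run patience tails on the negated sequence:
-4 → extends → [-4]
-5 → replaces -4 → [-5]
-8 → replaces -5 → [-8]
-11 → replaces -8 → [-11]
-6 → extends → [-11, -6]
-7 → replaces -6 → [-11, -7]
-8 → replaces -7 → [-11, -8]
-14 → replaces -11 → [-14, -8]
-9 → replaces -8 → [-14, -9]
-10 → replaces -9 → [-14, -10]
-11 → replaces -10 → [-14, -11]
-12 → replaces -11 → [-14, -12]
-26 → replaces -14 → [-26, -12]
-22 → replaces -12 → [-26, -22]
-45 → replaces -26 → [-45, -22]
-8 → extends → [-45, -22, -8]
Three tails, so the longest strictly decreasing subsequence of the original has length 3.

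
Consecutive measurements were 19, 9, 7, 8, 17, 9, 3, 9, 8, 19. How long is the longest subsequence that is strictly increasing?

4

Track the smallest tail for each achievable length (strict):
19 → extends → [19]
9 → replaces 19 → [9]
7 → replaces 9 → [7]
8 → extends → [7, 8]
17 → extends → [7, 8, 17]
9 → replaces 17 → [7, 8, 9]
3 → replaces 7 → [3, 8, 9]
9 → already a tail → [3, 8, 9]
8 → already a tail → [3, 8, 9]
19 → extends → [3, 8, 9, 19]
Four tails, so the longest strictly increasing subsequence has length 4 (e.g. 7, 8, 17, 19).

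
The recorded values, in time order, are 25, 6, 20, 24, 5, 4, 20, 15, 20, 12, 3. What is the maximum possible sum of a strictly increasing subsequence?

Let S[i] be the best sum of a strictly increasing subsequence ending at i:
i:      1  2  3  4  5  6  7  8  9 10 11
a[i]:  25  6 20 24  5  4 20 15 20 12  3
S:     25  6 26 50  5  4 26 21 41 18  3
Maximum is 50 (e.g. 6 + 20 + 24).

50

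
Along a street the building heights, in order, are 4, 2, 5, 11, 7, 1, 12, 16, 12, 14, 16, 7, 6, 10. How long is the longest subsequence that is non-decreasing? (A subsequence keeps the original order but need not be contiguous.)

Let dp[i] be the length of the longest such subsequence ending at index i:
i:      1  2  3  4  5  6  7  8  9 10 11 12 13 14
a[i]:   4  2  5 11  7  1 12 16 12 14 16  7  6 10
dp:     1  1  2  3  3  1  4  5  5  6  7  4  3  5
Maximum dp value is 7.

7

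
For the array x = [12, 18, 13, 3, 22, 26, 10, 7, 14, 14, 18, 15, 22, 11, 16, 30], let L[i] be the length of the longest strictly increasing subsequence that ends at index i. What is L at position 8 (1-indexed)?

2

dp[i] = 1 + max{dp[j] : j<i, x[j]<x[i]} (or 1 if no such j):
i:      1  2  3  4  5  6  7  8  9 10 11 12 13 14 15 16
x[i]:  12 18 13  3 22 26 10  7 14 14 18 15 22 11 16 30
dp:     1  2  2  1  3  4  2  2  3  3  4  4  5  3  5  6
At index 8 the value is 2.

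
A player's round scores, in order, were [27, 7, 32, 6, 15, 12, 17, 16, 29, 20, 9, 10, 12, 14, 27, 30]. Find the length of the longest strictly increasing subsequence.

7

Track the smallest tail for each achievable length (strict):
27 → extends → [27]
7 → replaces 27 → [7]
32 → extends → [7, 32]
6 → replaces 7 → [6, 32]
15 → replaces 32 → [6, 15]
12 → replaces 15 → [6, 12]
17 → extends → [6, 12, 17]
16 → replaces 17 → [6, 12, 16]
29 → extends → [6, 12, 16, 29]
20 → replaces 29 → [6, 12, 16, 20]
9 → replaces 12 → [6, 9, 16, 20]
10 → replaces 16 → [6, 9, 10, 20]
12 → replaces 20 → [6, 9, 10, 12]
14 → extends → [6, 9, 10, 12, 14]
27 → extends → [6, 9, 10, 12, 14, 27]
30 → extends → [6, 9, 10, 12, 14, 27, 30]
Seven tails, so the longest strictly increasing subsequence has length 7 (e.g. 7, 9, 10, 12, 14, 27, 30).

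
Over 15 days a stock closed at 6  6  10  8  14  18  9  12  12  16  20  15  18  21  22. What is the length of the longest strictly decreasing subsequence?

Let dp[i] be the longest strictly decreasing subsequence ending at i:
i:      1  2  3  4  5  6  7  8  9 10 11 12 13 14 15
a[i]:   6  6 10  8 14 18  9 12 12 16 20 15 18 21 22
dp:     1  1  1  2  1  1  2  2  2  2  1  3  2  1  1
Maximum is 3.

3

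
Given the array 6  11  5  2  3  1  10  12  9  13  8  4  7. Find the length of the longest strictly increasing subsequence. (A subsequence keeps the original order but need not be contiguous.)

5

Let dp[i] be the length of the longest such subsequence ending at index i:
i:      1  2  3  4  5  6  7  8  9 10 11 12 13
a[i]:   6 11  5  2  3  1 10 12  9 13  8  4  7
dp:     1  2  1  1  2  1  3  4  3  5  3  3  4
Maximum dp value is 5.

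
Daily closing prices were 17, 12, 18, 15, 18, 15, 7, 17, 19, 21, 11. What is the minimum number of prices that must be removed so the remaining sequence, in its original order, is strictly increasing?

6

Fewest deletions = n − (longest strictly increasing subsequence).
i:      1  2  3  4  5  6  7  8  9 10 11
a[i]:  17 12 18 15 18 15  7 17 19 21 11
dp:     1  1  2  2  3  2  1  3  4  5  2
max dp = 5, so deletions = 11 − 5 = 6.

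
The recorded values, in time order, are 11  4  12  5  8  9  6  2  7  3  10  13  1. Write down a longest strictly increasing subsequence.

Patience tails give the LIS length; then backtrack through the dp parents:
11 → extends → [11]
4 → replaces 11 → [4]
12 → extends → [4, 12]
5 → replaces 12 → [4, 5]
8 → extends → [4, 5, 8]
9 → extends → [4, 5, 8, 9]
6 → replaces 8 → [4, 5, 6, 9]
2 → replaces 4 → [2, 5, 6, 9]
7 → replaces 9 → [2, 5, 6, 7]
3 → replaces 5 → [2, 3, 6, 7]
10 → extends → [2, 3, 6, 7, 10]
13 → extends → [2, 3, 6, 7, 10, 13]
1 → replaces 2 → [1, 3, 6, 7, 10, 13]
Length 6; one witness is 4, 5, 8, 9, 10, 13.

4, 5, 8, 9, 10, 13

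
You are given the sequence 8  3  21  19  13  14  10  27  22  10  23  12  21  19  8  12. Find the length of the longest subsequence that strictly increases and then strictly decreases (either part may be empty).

inc[i] = longest strictly increasing subsequence ending at i; dec[i] = longest strictly decreasing subsequence starting at i:
i:      1  2  3  4  5  6  7  8  9 10 11 12 13 14 15 16
a[i]:   8  3 21 19 13 14 10 27 22 10 23 12 21 19  8 12
inc:    1  1  2  2  2  3  2  4  4  2  5  3  4  4  2  3
dec:    2  1  5  4  3  3  2  5  4  2  4  2  3  2  1  1
Best peak at i=8 (value 27): inc=4, dec=5, length 4+5−1 = 8.

8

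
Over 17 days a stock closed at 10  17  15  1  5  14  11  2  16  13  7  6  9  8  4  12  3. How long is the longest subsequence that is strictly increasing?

5

Track the smallest tail for each achievable length (strict):
10 → extends → [10]
17 → extends → [10, 17]
15 → replaces 17 → [10, 15]
1 → replaces 10 → [1, 15]
5 → replaces 15 → [1, 5]
14 → extends → [1, 5, 14]
11 → replaces 14 → [1, 5, 11]
2 → replaces 5 → [1, 2, 11]
16 → extends → [1, 2, 11, 16]
13 → replaces 16 → [1, 2, 11, 13]
7 → replaces 11 → [1, 2, 7, 13]
6 → replaces 7 → [1, 2, 6, 13]
9 → replaces 13 → [1, 2, 6, 9]
8 → replaces 9 → [1, 2, 6, 8]
4 → replaces 6 → [1, 2, 4, 8]
12 → extends → [1, 2, 4, 8, 12]
3 → replaces 4 → [1, 2, 3, 8, 12]
Five tails, so the longest strictly increasing subsequence has length 5 (e.g. 1, 5, 7, 9, 12).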